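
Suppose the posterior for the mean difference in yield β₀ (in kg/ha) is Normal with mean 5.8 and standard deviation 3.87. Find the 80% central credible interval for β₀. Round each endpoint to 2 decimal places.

The posterior is symmetric, so the 80% equal-tailed interval is β₀ = 5.8 ± z·3.87 with z = 1.282.
Half-width: 1.282 × 3.87 = 4.96.
5.8 − 4.96 = 0.84; 5.8 + 4.96 = 10.76.

[0.84, 10.76]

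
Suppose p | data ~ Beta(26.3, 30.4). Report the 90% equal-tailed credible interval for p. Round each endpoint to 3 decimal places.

[0.356, 0.573]

Posterior: Beta(26.3, 30.4).
Equal-tailed 90% interval: the 0.05 and 0.95 quantiles of Beta(26.3, 30.4).
Posterior mean ≈ 0.464, SD ≈ 0.066; a Normal approximation gives roughly [0.356, 0.572].
Exact: F⁻¹(0.05) = 0.356; F⁻¹(0.95) = 0.573.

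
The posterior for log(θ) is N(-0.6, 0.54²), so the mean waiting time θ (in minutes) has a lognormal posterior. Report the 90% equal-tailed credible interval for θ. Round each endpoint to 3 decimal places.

On the log scale the 90% interval is -0.6 ± 1.645 × 0.54 = [-1.4882, 0.2882].
Exponentiate: [e^-1.4882, e^0.2882] = [0.226, 1.334].

[0.226, 1.334]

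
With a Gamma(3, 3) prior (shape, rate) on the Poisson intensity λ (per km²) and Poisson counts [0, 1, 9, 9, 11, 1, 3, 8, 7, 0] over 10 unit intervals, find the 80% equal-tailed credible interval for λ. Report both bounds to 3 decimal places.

[3.308, 4.725]

Posterior: Gamma(3+49, 3+10) = Gamma(52, 13) (shape, rate).
Equal-tailed 80% interval: Gamma(52, 13) quantiles at 0.1 and 0.9.
Posterior mean ≈ 4.000, SD ≈ 0.555; a Normal approximation gives roughly [3.289, 4.711].
Exact: lower = 3.308; upper = 4.725.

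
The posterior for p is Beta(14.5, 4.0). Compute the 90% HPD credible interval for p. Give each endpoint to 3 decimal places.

[0.639, 0.935]

The posterior is unimodal and skewed, so the HPD interval has equal density at both endpoints and is the shortest 90% interval.
Solving f(0.639) = f(0.935) with F(0.935) − F(0.639) = 0.90 gives [0.639, 0.935].
For comparison, the equal-tailed interval is [0.614, 0.918]; the HPD is narrower and shifted toward the mode.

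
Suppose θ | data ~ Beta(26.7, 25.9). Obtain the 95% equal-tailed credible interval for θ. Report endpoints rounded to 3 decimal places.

[0.374, 0.641]

Posterior: Beta(26.7, 25.9).
Equal-tailed 95% interval: the 0.025 and 0.975 quantiles of Beta(26.7, 25.9).
Posterior mean ≈ 0.508, SD ≈ 0.068; a Normal approximation gives roughly [0.374, 0.641].
Exact: F⁻¹(0.025) = 0.374; F⁻¹(0.975) = 0.641.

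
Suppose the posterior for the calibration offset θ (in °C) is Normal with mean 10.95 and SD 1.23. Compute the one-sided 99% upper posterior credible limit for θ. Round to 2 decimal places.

Need U with P(θ ≤ U) = 0.99: U = 10.95 + z_{0.01}·1.23.
z = 2.326; U = 10.95 + 2.326 × 1.23 = 13.81.

13.81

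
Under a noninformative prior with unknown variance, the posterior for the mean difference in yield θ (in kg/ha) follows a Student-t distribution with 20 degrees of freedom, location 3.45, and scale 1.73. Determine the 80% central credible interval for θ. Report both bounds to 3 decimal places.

[1.157, 5.743]

The t_20 distribution is symmetric; the 80% interval is 3.45 ± t·1.73 with t_{0.9,20} = 1.325.
Half-width: 1.325 × 1.73 = 2.293.
3.45 − 2.293 = 1.157; 3.45 + 2.293 = 5.743.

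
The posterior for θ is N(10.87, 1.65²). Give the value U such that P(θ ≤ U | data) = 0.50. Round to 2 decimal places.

Need U with P(θ ≤ U) = 0.50: U = 10.87 + z_{0.5}·1.65.
z = 0.000; U = 10.87 + 0.000 × 1.65 = 10.87.

10.87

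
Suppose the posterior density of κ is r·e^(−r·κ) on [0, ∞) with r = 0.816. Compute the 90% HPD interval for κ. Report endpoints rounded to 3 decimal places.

[0.000, 2.822]

The exponential density is strictly decreasing on [0, ∞), so the HPD interval is anchored at 0: [0, q] with P(κ ≤ q) = 0.90.
q = −ln(1 − 0.90) / 0.816 = 2.3026 / 0.816 = 2.822.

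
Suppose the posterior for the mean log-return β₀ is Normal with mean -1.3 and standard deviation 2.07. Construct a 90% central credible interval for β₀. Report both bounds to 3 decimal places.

[-4.705, 2.105]

The posterior is symmetric, so the 90% equal-tailed interval is β₀ = -1.3 ± z·2.07 with z = 1.645.
Half-width: 1.645 × 2.07 = 3.405.
-1.3 − 3.405 = -4.705; -1.3 + 3.405 = 2.105.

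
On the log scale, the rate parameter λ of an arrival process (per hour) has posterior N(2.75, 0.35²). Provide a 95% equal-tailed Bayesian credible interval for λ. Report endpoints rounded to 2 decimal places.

On the log scale the 95% interval is 2.75 ± 1.960 × 0.35 = [2.0640, 3.4360].
Exponentiate: [e^2.0640, e^3.4360] = [7.88, 31.06].

[7.88, 31.06]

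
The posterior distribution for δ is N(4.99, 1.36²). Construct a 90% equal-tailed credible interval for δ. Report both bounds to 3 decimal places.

The posterior is symmetric, so the 90% equal-tailed interval is δ = 4.99 ± z·1.36 with z = 1.645.
Half-width: 1.645 × 1.36 = 2.237.
4.99 − 2.237 = 2.753; 4.99 + 2.237 = 7.227.

[2.753, 7.227]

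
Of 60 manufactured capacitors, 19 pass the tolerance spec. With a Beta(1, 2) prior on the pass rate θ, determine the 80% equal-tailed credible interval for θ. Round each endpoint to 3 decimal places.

[0.244, 0.394]

Posterior: Beta(1+19, 2+41) = Beta(20, 43).
Equal-tailed 80% interval: the 0.1 and 0.9 quantiles of Beta(20, 43).
Posterior mean ≈ 0.317, SD ≈ 0.058; a Normal approximation gives roughly [0.243, 0.392].
Exact: F⁻¹(0.1) = 0.244; F⁻¹(0.9) = 0.394.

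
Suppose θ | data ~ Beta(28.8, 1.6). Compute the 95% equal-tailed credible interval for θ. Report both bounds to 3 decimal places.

Posterior: Beta(28.8, 1.6).
Equal-tailed 95% interval: the 0.025 and 0.975 quantiles of Beta(28.8, 1.6).
Posterior mean ≈ 0.947, SD ≈ 0.040; a Normal approximation gives roughly [0.869, 1.025].
Exact: F⁻¹(0.025) = 0.846; F⁻¹(0.975) = 0.996.

[0.846, 0.996]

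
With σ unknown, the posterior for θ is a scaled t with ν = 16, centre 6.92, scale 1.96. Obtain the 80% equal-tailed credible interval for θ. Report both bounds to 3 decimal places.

The t_16 distribution is symmetric; the 80% interval is 6.92 ± t·1.96 with t_{0.9,16} = 1.337.
Half-width: 1.337 × 1.96 = 2.620.
6.92 − 2.620 = 4.300; 6.92 + 2.620 = 9.540.

[4.300, 9.540]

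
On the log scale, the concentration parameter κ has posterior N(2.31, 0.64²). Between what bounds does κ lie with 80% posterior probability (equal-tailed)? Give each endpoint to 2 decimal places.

On the log scale the 80% interval is 2.31 ± 1.282 × 0.64 = [1.4898, 3.1302].
Exponentiate: [e^1.4898, e^3.1302] = [4.44, 22.88].

[4.44, 22.88]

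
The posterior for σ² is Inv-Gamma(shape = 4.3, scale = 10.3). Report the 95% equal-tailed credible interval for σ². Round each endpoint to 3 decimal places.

[1.118, 8.277]

Inverse-Gamma(4.3, 10.3) quantiles: F⁻¹(0.025) and F⁻¹(0.975).
Equivalently, 1/σ² ~ Gamma(4.3, rate = 10.3); invert its 0.975 and 0.025 quantiles.
Posterior mean ≈ 3.121, SD ≈ 2.058; a Normal approximation gives roughly [-0.913, 7.155].
Exact: lower = 1.118; upper = 8.277.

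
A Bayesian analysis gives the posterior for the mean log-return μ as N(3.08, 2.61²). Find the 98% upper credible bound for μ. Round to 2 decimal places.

Need U with P(μ ≤ U) = 0.98: U = 3.08 + z_{0.02}·2.61.
z = 2.054; U = 3.08 + 2.054 × 2.61 = 8.44.

8.44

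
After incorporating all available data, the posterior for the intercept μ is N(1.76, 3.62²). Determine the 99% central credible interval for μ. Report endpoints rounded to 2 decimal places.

[-7.56, 11.08]

The posterior is symmetric, so the 99% equal-tailed interval is μ = 1.76 ± z·3.62 with z = 2.576.
Half-width: 2.576 × 3.62 = 9.32.
1.76 − 9.32 = -7.56; 1.76 + 9.32 = 11.08.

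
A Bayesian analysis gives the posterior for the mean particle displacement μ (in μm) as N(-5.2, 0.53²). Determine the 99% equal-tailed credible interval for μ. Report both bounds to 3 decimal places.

[-6.565, -3.835]

The posterior is symmetric, so the 99% equal-tailed interval is μ = -5.2 ± z·0.53 with z = 2.576.
Half-width: 2.576 × 0.53 = 1.365.
-5.2 − 1.365 = -6.565; -5.2 + 1.365 = -3.835.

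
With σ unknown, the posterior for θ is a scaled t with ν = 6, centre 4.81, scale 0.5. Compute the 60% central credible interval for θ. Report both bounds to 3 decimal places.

[4.357, 5.263]

The t_6 distribution is symmetric; the 60% interval is 4.81 ± t·0.5 with t_{0.8,6} = 0.906.
Half-width: 0.906 × 0.5 = 0.453.
4.81 − 0.453 = 4.357; 4.81 + 0.453 = 5.263.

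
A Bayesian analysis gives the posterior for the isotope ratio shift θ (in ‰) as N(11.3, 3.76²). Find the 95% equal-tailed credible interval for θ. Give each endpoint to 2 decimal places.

The posterior is symmetric, so the 95% equal-tailed interval is θ = 11.3 ± z·3.76 with z = 1.960.
Half-width: 1.960 × 3.76 = 7.37.
11.3 − 7.37 = 3.93; 11.3 + 7.37 = 18.67.

[3.93, 18.67]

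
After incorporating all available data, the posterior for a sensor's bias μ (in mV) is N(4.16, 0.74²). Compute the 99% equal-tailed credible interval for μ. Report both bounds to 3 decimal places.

[2.254, 6.066]

The posterior is symmetric, so the 99% equal-tailed interval is μ = 4.16 ± z·0.74 with z = 2.576.
Half-width: 2.576 × 0.74 = 1.906.
4.16 − 1.906 = 2.254; 4.16 + 1.906 = 6.066.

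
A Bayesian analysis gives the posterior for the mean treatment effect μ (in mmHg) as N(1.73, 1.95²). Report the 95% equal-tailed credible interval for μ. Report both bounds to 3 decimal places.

The posterior is symmetric, so the 95% equal-tailed interval is μ = 1.73 ± z·1.95 with z = 1.960.
Half-width: 1.960 × 1.95 = 3.822.
1.73 − 3.822 = -2.092; 1.73 + 3.822 = 5.552.

[-2.092, 5.552]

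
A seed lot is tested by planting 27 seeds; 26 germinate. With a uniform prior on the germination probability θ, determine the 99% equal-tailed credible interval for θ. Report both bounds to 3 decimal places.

Posterior: Beta(1+26, 1+1) = Beta(27, 2).
Equal-tailed 99% interval: the 0.005 and 0.995 quantiles of Beta(27, 2).
Posterior mean ≈ 0.931, SD ≈ 0.046; a Normal approximation gives roughly [0.812, 1.050].
Exact: F⁻¹(0.005) = 0.763; F⁻¹(0.995) = 0.996.

[0.763, 0.996]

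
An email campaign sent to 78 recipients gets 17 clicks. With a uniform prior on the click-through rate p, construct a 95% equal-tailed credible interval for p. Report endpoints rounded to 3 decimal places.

Posterior: Beta(1+17, 1+61) = Beta(18, 62).
Equal-tailed 95% interval: the 0.025 and 0.975 quantiles of Beta(18, 62).
Posterior mean ≈ 0.225, SD ≈ 0.046; a Normal approximation gives roughly [0.134, 0.316].
Exact: F⁻¹(0.025) = 0.141; F⁻¹(0.975) = 0.322.

[0.141, 0.322]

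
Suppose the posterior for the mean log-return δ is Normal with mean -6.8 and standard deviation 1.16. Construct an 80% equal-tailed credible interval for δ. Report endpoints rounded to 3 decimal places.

The posterior is symmetric, so the 80% equal-tailed interval is δ = -6.8 ± z·1.16 with z = 1.282.
Half-width: 1.282 × 1.16 = 1.487.
-6.8 − 1.487 = -8.287; -6.8 + 1.487 = -5.313.

[-8.287, -5.313]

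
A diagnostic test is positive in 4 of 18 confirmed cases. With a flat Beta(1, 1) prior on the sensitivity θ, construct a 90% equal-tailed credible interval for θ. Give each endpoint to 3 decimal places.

Posterior: Beta(1+4, 1+14) = Beta(5, 15).
Equal-tailed 90% interval: the 0.05 and 0.95 quantiles of Beta(5, 15).
Posterior mean ≈ 0.250, SD ≈ 0.094; a Normal approximation gives roughly [0.095, 0.405].
Exact: F⁻¹(0.05) = 0.110; F⁻¹(0.95) = 0.419.

[0.110, 0.419]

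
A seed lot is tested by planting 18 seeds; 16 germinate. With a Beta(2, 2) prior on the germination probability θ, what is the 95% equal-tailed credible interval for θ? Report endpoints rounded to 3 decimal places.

[0.637, 0.946]

Posterior: Beta(2+16, 2+2) = Beta(18, 4).
Equal-tailed 95% interval: the 0.025 and 0.975 quantiles of Beta(18, 4).
Posterior mean ≈ 0.818, SD ≈ 0.080; a Normal approximation gives roughly [0.661, 0.976].
Exact: F⁻¹(0.025) = 0.637; F⁻¹(0.975) = 0.946.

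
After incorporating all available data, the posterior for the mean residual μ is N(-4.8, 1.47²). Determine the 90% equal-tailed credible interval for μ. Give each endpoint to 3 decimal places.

The posterior is symmetric, so the 90% equal-tailed interval is μ = -4.8 ± z·1.47 with z = 1.645.
Half-width: 1.645 × 1.47 = 2.418.
-4.8 − 2.418 = -7.218; -4.8 + 2.418 = -2.382.

[-7.218, -2.382]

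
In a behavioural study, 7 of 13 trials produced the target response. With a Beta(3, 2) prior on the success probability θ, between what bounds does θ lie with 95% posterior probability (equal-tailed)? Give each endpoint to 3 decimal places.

[0.329, 0.770]

Posterior: Beta(3+7, 2+6) = Beta(10, 8).
Equal-tailed 95% interval: the 0.025 and 0.975 quantiles of Beta(10, 8).
Posterior mean ≈ 0.556, SD ≈ 0.114; a Normal approximation gives roughly [0.332, 0.779].
Exact: F⁻¹(0.025) = 0.329; F⁻¹(0.975) = 0.770.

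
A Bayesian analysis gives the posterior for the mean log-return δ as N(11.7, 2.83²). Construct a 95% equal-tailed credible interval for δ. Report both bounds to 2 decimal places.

The posterior is symmetric, so the 95% equal-tailed interval is δ = 11.7 ± z·2.83 with z = 1.960.
Half-width: 1.960 × 2.83 = 5.55.
11.7 − 5.55 = 6.15; 11.7 + 5.55 = 17.25.

[6.15, 17.25]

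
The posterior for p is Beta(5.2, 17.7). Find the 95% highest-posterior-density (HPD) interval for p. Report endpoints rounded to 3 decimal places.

The posterior is unimodal and skewed, so the HPD interval has equal density at both endpoints and is the shortest 95% interval.
Solving f(0.072) = f(0.396) with F(0.396) − F(0.072) = 0.95 gives [0.072, 0.396].
For comparison, the equal-tailed interval is [0.084, 0.415]; the HPD is narrower and shifted toward the mode.

[0.072, 0.396]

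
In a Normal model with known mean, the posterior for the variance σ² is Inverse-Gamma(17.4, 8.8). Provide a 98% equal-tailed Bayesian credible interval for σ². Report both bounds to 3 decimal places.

Inverse-Gamma(17.4, 8.8) quantiles: F⁻¹(0.01) and F⁻¹(0.99).
Equivalently, 1/σ² ~ Gamma(17.4, rate = 8.8); invert its 0.99 and 0.01 quantiles.
Posterior mean ≈ 0.537, SD ≈ 0.137; a Normal approximation gives roughly [0.218, 0.855].
Exact: lower = 0.308; upper = 0.958.

[0.308, 0.958]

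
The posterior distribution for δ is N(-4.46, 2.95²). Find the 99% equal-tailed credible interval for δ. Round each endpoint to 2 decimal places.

The posterior is symmetric, so the 99% equal-tailed interval is δ = -4.46 ± z·2.95 with z = 2.576.
Half-width: 2.576 × 2.95 = 7.60.
-4.46 − 7.60 = -12.06; -4.46 + 7.60 = 3.14.

[-12.06, 3.14]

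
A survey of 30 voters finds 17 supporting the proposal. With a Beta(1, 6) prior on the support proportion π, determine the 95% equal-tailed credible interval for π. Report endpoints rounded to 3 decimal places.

[0.329, 0.645]

Posterior: Beta(1+17, 6+13) = Beta(18, 19).
Equal-tailed 95% interval: the 0.025 and 0.975 quantiles of Beta(18, 19).
Posterior mean ≈ 0.486, SD ≈ 0.081; a Normal approximation gives roughly [0.328, 0.645].
Exact: F⁻¹(0.025) = 0.329; F⁻¹(0.975) = 0.645.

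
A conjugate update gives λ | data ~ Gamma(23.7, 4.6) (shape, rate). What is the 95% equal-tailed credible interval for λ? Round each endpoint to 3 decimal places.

[3.291, 7.424]

Posterior: Gamma(shape 23.7, rate 4.6).
Equal-tailed 95% interval: Gamma(23.7, 4.6) quantiles at 0.025 and 0.975.
Posterior mean ≈ 5.152, SD ≈ 1.058; a Normal approximation gives roughly [3.078, 7.226].
Exact: lower = 3.291; upper = 7.424.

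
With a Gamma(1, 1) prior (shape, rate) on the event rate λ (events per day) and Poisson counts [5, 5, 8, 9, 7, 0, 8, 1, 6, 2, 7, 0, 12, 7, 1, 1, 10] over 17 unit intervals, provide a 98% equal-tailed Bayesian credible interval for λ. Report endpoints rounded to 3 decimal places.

[3.856, 6.307]

Posterior: Gamma(1+89, 1+17) = Gamma(90, 18) (shape, rate).
Equal-tailed 98% interval: Gamma(90, 18) quantiles at 0.01 and 0.99.
Posterior mean ≈ 5.000, SD ≈ 0.527; a Normal approximation gives roughly [3.774, 6.226].
Exact: lower = 3.856; upper = 6.307.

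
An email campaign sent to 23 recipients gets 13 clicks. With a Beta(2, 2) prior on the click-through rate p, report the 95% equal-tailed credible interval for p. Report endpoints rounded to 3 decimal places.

[0.369, 0.734]

Posterior: Beta(2+13, 2+10) = Beta(15, 12).
Equal-tailed 95% interval: the 0.025 and 0.975 quantiles of Beta(15, 12).
Posterior mean ≈ 0.556, SD ≈ 0.094; a Normal approximation gives roughly [0.372, 0.740].
Exact: F⁻¹(0.025) = 0.369; F⁻¹(0.975) = 0.734.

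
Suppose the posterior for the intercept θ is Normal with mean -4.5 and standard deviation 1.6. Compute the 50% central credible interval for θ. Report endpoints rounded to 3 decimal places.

[-5.579, -3.421]

The posterior is symmetric, so the 50% equal-tailed interval is θ = -4.5 ± z·1.6 with z = 0.674.
Half-width: 0.674 × 1.6 = 1.079.
-4.5 − 1.079 = -5.579; -4.5 + 1.079 = -3.421.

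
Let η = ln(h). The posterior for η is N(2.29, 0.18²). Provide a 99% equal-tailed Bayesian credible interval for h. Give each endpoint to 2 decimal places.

[6.21, 15.70]

On the log scale the 99% interval is 2.29 ± 2.576 × 0.18 = [1.8264, 2.7536].
Exponentiate: [e^1.8264, e^2.7536] = [6.21, 15.70].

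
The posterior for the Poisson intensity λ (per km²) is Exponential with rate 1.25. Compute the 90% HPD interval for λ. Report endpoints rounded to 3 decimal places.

[0.000, 1.842]

The exponential density is strictly decreasing on [0, ∞), so the HPD interval is anchored at 0: [0, q] with P(λ ≤ q) = 0.90.
q = −ln(1 − 0.90) / 1.25 = 2.3026 / 1.25 = 1.842.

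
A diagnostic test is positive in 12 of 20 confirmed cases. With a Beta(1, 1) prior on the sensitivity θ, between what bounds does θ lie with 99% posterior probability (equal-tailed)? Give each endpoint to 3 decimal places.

Posterior: Beta(1+12, 1+8) = Beta(13, 9).
Equal-tailed 99% interval: the 0.005 and 0.995 quantiles of Beta(13, 9).
Posterior mean ≈ 0.591, SD ≈ 0.103; a Normal approximation gives roughly [0.327, 0.855].
Exact: F⁻¹(0.005) = 0.323; F⁻¹(0.995) = 0.829.

[0.323, 0.829]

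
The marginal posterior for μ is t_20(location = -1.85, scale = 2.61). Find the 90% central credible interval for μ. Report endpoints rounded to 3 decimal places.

[-6.352, 2.652]

The t_20 distribution is symmetric; the 90% interval is -1.85 ± t·2.61 with t_{0.95,20} = 1.725.
Half-width: 1.725 × 2.61 = 4.502.
-1.85 − 4.502 = -6.352; -1.85 + 4.502 = 2.652.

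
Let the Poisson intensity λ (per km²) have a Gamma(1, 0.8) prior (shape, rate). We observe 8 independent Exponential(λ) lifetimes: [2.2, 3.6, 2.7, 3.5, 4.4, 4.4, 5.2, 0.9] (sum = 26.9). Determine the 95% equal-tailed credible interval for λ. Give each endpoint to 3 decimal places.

Posterior: Gamma(1+8, 0.8+26.9) = Gamma(9, 27.7) (shape, rate).
Equal-tailed 95% interval: Gamma(9, 27.7) quantiles at 0.025 and 0.975.
Posterior mean ≈ 0.325, SD ≈ 0.108; a Normal approximation gives roughly [0.113, 0.537].
Exact: lower = 0.149; upper = 0.569.

[0.149, 0.569]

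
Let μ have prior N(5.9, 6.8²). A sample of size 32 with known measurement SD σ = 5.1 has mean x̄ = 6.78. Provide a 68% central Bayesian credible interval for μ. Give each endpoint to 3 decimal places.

Posterior precision = 1/6.8² + 32/5.1² = 0.0216 + 1.2303 = 1.2519, so posterior SD = 0.8937.
Posterior mean = (5.9/6.8² + 32·6.78/5.1²) / 1.2519 = 6.7648.
Interval: 6.7648 ± 0.994 × 0.8937 → [5.876, 7.654].

[5.876, 7.654]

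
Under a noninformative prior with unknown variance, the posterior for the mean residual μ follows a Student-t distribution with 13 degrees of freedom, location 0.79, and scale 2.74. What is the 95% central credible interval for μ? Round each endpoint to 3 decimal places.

The t_13 distribution is symmetric; the 95% interval is 0.79 ± t·2.74 with t_{0.975,13} = 2.160.
Half-width: 2.160 × 2.74 = 5.919.
0.79 − 5.919 = -5.129; 0.79 + 5.919 = 6.709.

[-5.129, 6.709]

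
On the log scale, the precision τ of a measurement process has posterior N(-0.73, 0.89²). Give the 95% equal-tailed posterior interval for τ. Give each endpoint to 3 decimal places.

On the log scale the 95% interval is -0.73 ± 1.960 × 0.89 = [-2.4744, 1.0144].
Exponentiate: [e^-2.4744, e^1.0144] = [0.084, 2.758].

[0.084, 2.758]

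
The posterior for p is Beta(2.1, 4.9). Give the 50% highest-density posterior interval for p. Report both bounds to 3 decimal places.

[0.122, 0.345]

The posterior is unimodal and skewed, so the HPD interval has equal density at both endpoints and is the shortest 50% interval.
Solving f(0.122) = f(0.345) with F(0.345) − F(0.122) = 0.50 gives [0.122, 0.345].
For comparison, the equal-tailed interval is [0.174, 0.407]; the HPD is narrower and shifted toward the mode.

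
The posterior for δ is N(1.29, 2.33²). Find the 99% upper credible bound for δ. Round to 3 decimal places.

Need U with P(δ ≤ U) = 0.99: U = 1.29 + z_{0.01}·2.33.
z = 2.326; U = 1.29 + 2.326 × 2.33 = 6.710.

6.710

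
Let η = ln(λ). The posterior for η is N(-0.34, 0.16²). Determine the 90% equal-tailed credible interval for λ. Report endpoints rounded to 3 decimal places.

On the log scale the 90% interval is -0.34 ± 1.645 × 0.16 = [-0.6032, -0.0768].
Exponentiate: [e^-0.6032, e^-0.0768] = [0.547, 0.926].

[0.547, 0.926]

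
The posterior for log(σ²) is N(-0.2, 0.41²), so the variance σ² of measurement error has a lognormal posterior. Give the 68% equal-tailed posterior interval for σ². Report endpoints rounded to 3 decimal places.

[0.545, 1.231]

On the log scale the 68% interval is -0.2 ± 0.994 × 0.41 = [-0.6077, 0.2077].
Exponentiate: [e^-0.6077, e^0.2077] = [0.545, 1.231].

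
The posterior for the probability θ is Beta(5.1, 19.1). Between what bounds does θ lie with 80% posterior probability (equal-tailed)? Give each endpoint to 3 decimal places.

Posterior: Beta(5.1, 19.1).
Equal-tailed 80% interval: the 0.1 and 0.9 quantiles of Beta(5.1, 19.1).
Posterior mean ≈ 0.211, SD ≈ 0.081; a Normal approximation gives roughly [0.107, 0.315].
Exact: F⁻¹(0.1) = 0.112; F⁻¹(0.9) = 0.320.

[0.112, 0.320]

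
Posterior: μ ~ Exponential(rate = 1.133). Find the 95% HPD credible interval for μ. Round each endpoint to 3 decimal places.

The exponential density is strictly decreasing on [0, ∞), so the HPD interval is anchored at 0: [0, q] with P(μ ≤ q) = 0.95.
q = −ln(1 − 0.95) / 1.133 = 2.9957 / 1.133 = 2.644.

[0.000, 2.644]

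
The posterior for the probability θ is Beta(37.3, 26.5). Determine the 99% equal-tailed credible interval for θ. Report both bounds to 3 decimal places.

[0.424, 0.735]

Posterior: Beta(37.3, 26.5).
Equal-tailed 99% interval: the 0.005 and 0.995 quantiles of Beta(37.3, 26.5).
Posterior mean ≈ 0.585, SD ≈ 0.061; a Normal approximation gives roughly [0.427, 0.742].
Exact: F⁻¹(0.005) = 0.424; F⁻¹(0.995) = 0.735.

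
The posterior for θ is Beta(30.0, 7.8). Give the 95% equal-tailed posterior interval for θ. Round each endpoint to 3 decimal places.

[0.653, 0.905]

Posterior: Beta(30.0, 7.8).
Equal-tailed 95% interval: the 0.025 and 0.975 quantiles of Beta(30.0, 7.8).
Posterior mean ≈ 0.794, SD ≈ 0.065; a Normal approximation gives roughly [0.666, 0.921].
Exact: F⁻¹(0.025) = 0.653; F⁻¹(0.975) = 0.905.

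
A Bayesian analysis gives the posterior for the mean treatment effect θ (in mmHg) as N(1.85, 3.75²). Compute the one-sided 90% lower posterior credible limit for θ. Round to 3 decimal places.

-2.956

Need L with P(θ ≥ L) = 0.90: L = 1.85 − z_{0.1}·3.75.
z = 1.282; L = 1.85 − 1.282 × 3.75 = -2.956.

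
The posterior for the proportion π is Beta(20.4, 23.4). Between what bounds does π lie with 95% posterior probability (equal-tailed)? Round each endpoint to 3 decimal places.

[0.322, 0.613]

Posterior: Beta(20.4, 23.4).
Equal-tailed 95% interval: the 0.025 and 0.975 quantiles of Beta(20.4, 23.4).
Posterior mean ≈ 0.466, SD ≈ 0.075; a Normal approximation gives roughly [0.320, 0.612].
Exact: F⁻¹(0.025) = 0.322; F⁻¹(0.975) = 0.613.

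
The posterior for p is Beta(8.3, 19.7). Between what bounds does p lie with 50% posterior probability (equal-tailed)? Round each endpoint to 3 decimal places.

Posterior: Beta(8.3, 19.7).
Equal-tailed 50% interval: the 0.25 and 0.75 quantiles of Beta(8.3, 19.7).
Posterior mean ≈ 0.296, SD ≈ 0.085; a Normal approximation gives roughly [0.239, 0.354].
Exact: F⁻¹(0.25) = 0.236; F⁻¹(0.75) = 0.352.

[0.236, 0.352]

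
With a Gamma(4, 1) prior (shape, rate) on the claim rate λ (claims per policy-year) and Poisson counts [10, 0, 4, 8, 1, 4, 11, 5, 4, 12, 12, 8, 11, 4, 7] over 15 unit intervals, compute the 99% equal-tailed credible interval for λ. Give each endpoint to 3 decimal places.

[5.030, 8.329]

Posterior: Gamma(4+101, 1+15) = Gamma(105, 16) (shape, rate).
Equal-tailed 99% interval: Gamma(105, 16) quantiles at 0.005 and 0.995.
Posterior mean ≈ 6.562, SD ≈ 0.640; a Normal approximation gives roughly [4.913, 8.212].
Exact: lower = 5.030; upper = 8.329.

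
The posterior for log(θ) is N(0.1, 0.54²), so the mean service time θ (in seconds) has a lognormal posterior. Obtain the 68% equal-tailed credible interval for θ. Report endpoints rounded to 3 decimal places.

On the log scale the 68% interval is 0.1 ± 0.994 × 0.54 = [-0.4370, 0.6370].
Exponentiate: [e^-0.4370, e^0.6370] = [0.646, 1.891].

[0.646, 1.891]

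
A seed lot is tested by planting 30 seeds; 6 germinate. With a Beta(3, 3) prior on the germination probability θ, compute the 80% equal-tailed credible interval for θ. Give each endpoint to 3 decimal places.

[0.162, 0.345]

Posterior: Beta(3+6, 3+24) = Beta(9, 27).
Equal-tailed 80% interval: the 0.1 and 0.9 quantiles of Beta(9, 27).
Posterior mean ≈ 0.250, SD ≈ 0.071; a Normal approximation gives roughly [0.159, 0.341].
Exact: F⁻¹(0.1) = 0.162; F⁻¹(0.9) = 0.345.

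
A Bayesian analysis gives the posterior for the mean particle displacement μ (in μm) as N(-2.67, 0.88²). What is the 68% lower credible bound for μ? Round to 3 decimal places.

-3.082

Need L with P(μ ≥ L) = 0.68: L = -2.67 − z_{0.32}·0.88.
z = 0.468; L = -2.67 − 0.468 × 0.88 = -3.082.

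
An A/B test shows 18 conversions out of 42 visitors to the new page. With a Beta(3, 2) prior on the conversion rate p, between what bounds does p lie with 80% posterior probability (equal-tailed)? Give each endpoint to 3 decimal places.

Posterior: Beta(3+18, 2+24) = Beta(21, 26).
Equal-tailed 80% interval: the 0.1 and 0.9 quantiles of Beta(21, 26).
Posterior mean ≈ 0.447, SD ≈ 0.072; a Normal approximation gives roughly [0.355, 0.539].
Exact: F⁻¹(0.1) = 0.355; F⁻¹(0.9) = 0.540.

[0.355, 0.540]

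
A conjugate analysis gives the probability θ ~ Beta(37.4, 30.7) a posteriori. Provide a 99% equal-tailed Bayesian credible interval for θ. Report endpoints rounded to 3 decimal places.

Posterior: Beta(37.4, 30.7).
Equal-tailed 99% interval: the 0.005 and 0.995 quantiles of Beta(37.4, 30.7).
Posterior mean ≈ 0.549, SD ≈ 0.060; a Normal approximation gives roughly [0.395, 0.703].
Exact: F⁻¹(0.005) = 0.394; F⁻¹(0.995) = 0.699.

[0.394, 0.699]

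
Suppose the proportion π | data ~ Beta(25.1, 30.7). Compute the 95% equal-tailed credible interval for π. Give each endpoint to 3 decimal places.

Posterior: Beta(25.1, 30.7).
Equal-tailed 95% interval: the 0.025 and 0.975 quantiles of Beta(25.1, 30.7).
Posterior mean ≈ 0.450, SD ≈ 0.066; a Normal approximation gives roughly [0.320, 0.579].
Exact: F⁻¹(0.025) = 0.323; F⁻¹(0.975) = 0.580.

[0.323, 0.580]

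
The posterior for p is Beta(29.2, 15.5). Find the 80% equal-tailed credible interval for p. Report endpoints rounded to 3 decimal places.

Posterior: Beta(29.2, 15.5).
Equal-tailed 80% interval: the 0.1 and 0.9 quantiles of Beta(29.2, 15.5).
Posterior mean ≈ 0.653, SD ≈ 0.070; a Normal approximation gives roughly [0.563, 0.743].
Exact: F⁻¹(0.1) = 0.561; F⁻¹(0.9) = 0.742.

[0.561, 0.742]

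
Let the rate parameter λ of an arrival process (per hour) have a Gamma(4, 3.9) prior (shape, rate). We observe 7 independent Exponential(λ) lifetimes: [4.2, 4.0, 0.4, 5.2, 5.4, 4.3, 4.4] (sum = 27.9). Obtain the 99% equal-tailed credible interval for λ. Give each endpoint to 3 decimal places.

Posterior: Gamma(4+7, 3.9+27.9) = Gamma(11, 31.8) (shape, rate).
Equal-tailed 99% interval: Gamma(11, 31.8) quantiles at 0.005 and 0.995.
Posterior mean ≈ 0.346, SD ≈ 0.104; a Normal approximation gives roughly [0.077, 0.615].
Exact: lower = 0.136; upper = 0.673.

[0.136, 0.673]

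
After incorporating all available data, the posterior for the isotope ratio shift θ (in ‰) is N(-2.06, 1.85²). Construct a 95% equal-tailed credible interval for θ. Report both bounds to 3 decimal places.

The posterior is symmetric, so the 95% equal-tailed interval is θ = -2.06 ± z·1.85 with z = 1.960.
Half-width: 1.960 × 1.85 = 3.626.
-2.06 − 3.626 = -5.686; -2.06 + 3.626 = 1.566.

[-5.686, 1.566]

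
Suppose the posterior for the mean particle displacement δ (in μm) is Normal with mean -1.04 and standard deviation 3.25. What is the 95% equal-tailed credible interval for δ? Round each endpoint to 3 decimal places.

[-7.410, 5.330]

The posterior is symmetric, so the 95% equal-tailed interval is δ = -1.04 ± z·3.25 with z = 1.960.
Half-width: 1.960 × 3.25 = 6.370.
-1.04 − 6.370 = -7.410; -1.04 + 6.370 = 5.330.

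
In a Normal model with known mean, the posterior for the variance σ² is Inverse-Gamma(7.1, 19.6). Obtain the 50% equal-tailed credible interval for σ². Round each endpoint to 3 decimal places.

[2.260, 3.791]

Inverse-Gamma(7.1, 19.6) quantiles: F⁻¹(0.25) and F⁻¹(0.75).
Equivalently, 1/σ² ~ Gamma(7.1, rate = 19.6); invert its 0.75 and 0.25 quantiles.
Posterior mean ≈ 3.213, SD ≈ 1.423; a Normal approximation gives roughly [2.253, 4.173].
Exact: lower = 2.260; upper = 3.791.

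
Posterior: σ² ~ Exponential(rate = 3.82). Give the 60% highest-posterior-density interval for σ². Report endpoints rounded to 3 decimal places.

[0.000, 0.240]

The exponential density is strictly decreasing on [0, ∞), so the HPD interval is anchored at 0: [0, q] with P(σ² ≤ q) = 0.60.
q = −ln(1 − 0.60) / 3.82 = 0.9163 / 3.82 = 0.240.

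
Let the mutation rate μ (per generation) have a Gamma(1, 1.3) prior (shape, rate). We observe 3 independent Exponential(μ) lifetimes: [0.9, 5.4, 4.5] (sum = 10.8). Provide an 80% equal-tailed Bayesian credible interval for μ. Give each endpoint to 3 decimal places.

[0.144, 0.552]

Posterior: Gamma(1+3, 1.3+10.8) = Gamma(4, 12.1) (shape, rate).
Equal-tailed 80% interval: Gamma(4, 12.1) quantiles at 0.1 and 0.9.
Posterior mean ≈ 0.331, SD ≈ 0.165; a Normal approximation gives roughly [0.119, 0.542].
Exact: lower = 0.144; upper = 0.552.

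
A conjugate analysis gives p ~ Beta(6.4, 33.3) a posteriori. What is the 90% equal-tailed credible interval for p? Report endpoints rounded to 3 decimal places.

[0.077, 0.265]

Posterior: Beta(6.4, 33.3).
Equal-tailed 90% interval: the 0.05 and 0.95 quantiles of Beta(6.4, 33.3).
Posterior mean ≈ 0.161, SD ≈ 0.058; a Normal approximation gives roughly [0.066, 0.256].
Exact: F⁻¹(0.05) = 0.077; F⁻¹(0.95) = 0.265.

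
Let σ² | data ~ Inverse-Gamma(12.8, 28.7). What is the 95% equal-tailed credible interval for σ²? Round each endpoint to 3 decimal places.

[1.386, 4.235]

Inverse-Gamma(12.8, 28.7) quantiles: F⁻¹(0.025) and F⁻¹(0.975).
Equivalently, 1/σ² ~ Gamma(12.8, rate = 28.7); invert its 0.975 and 0.025 quantiles.
Posterior mean ≈ 2.432, SD ≈ 0.740; a Normal approximation gives roughly [0.982, 3.883].
Exact: lower = 1.386; upper = 4.235.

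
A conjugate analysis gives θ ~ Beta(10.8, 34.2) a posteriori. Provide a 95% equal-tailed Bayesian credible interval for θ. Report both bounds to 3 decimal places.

Posterior: Beta(10.8, 34.2).
Equal-tailed 95% interval: the 0.025 and 0.975 quantiles of Beta(10.8, 34.2).
Posterior mean ≈ 0.240, SD ≈ 0.063; a Normal approximation gives roughly [0.117, 0.363].
Exact: F⁻¹(0.025) = 0.128; F⁻¹(0.975) = 0.373.

[0.128, 0.373]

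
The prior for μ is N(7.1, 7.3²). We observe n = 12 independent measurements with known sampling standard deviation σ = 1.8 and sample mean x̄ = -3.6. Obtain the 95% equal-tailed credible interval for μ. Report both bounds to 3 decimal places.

Posterior precision = 1/7.3² + 12/1.8² = 0.0188 + 3.7037 = 3.7225, so posterior SD = 0.5183.
Posterior mean = (7.1/7.3² + 12·-3.6/1.8²) / 3.7225 = -3.5461.
Interval: -3.5461 ± 1.960 × 0.5183 → [-4.562, -2.530].

[-4.562, -2.530]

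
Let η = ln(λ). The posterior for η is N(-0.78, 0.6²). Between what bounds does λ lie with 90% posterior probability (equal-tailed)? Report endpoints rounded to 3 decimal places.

[0.171, 1.230]

On the log scale the 90% interval is -0.78 ± 1.645 × 0.6 = [-1.7669, 0.2069].
Exponentiate: [e^-1.7669, e^0.2069] = [0.171, 1.230].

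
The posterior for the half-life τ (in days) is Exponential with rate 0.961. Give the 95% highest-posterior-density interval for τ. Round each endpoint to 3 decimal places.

The exponential density is strictly decreasing on [0, ∞), so the HPD interval is anchored at 0: [0, q] with P(τ ≤ q) = 0.95.
q = −ln(1 − 0.95) / 0.961 = 2.9957 / 0.961 = 3.117.

[0.000, 3.117]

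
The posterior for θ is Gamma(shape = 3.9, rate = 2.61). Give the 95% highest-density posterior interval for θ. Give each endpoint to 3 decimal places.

The posterior is unimodal and skewed, so the HPD interval has equal density at both endpoints and is the shortest 95% interval.
Solving f(0.256) = f(2.987) with F(2.987) − F(0.256) = 0.95 gives [0.256, 2.987].
For comparison, the equal-tailed interval is [0.398, 3.301]; the HPD is narrower and shifted toward the mode.

[0.256, 2.987]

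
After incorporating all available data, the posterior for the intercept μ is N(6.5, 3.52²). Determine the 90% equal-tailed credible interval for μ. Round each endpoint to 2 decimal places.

[0.71, 12.29]

The posterior is symmetric, so the 90% equal-tailed interval is μ = 6.5 ± z·3.52 with z = 1.645.
Half-width: 1.645 × 3.52 = 5.79.
6.5 − 5.79 = 0.71; 6.5 + 5.79 = 12.29.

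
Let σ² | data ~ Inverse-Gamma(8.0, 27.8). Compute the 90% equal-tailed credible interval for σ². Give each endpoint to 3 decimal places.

[2.114, 6.983]

Inverse-Gamma(8.0, 27.8) quantiles: F⁻¹(0.05) and F⁻¹(0.95).
Equivalently, 1/σ² ~ Gamma(8.0, rate = 27.8); invert its 0.95 and 0.05 quantiles.
Posterior mean ≈ 3.971, SD ≈ 1.621; a Normal approximation gives roughly [1.305, 6.638].
Exact: lower = 2.114; upper = 6.983.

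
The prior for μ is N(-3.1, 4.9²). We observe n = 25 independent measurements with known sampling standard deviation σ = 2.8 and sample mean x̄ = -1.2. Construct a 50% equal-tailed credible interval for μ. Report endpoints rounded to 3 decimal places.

Posterior precision = 1/4.9² + 25/2.8² = 0.0416 + 3.1888 = 3.2304, so posterior SD = 0.5564.
Posterior mean = (-3.1/4.9² + 25·-1.2/2.8²) / 3.2304 = -1.2245.
Interval: -1.2245 ± 0.674 × 0.5564 → [-1.600, -0.849].

[-1.600, -0.849]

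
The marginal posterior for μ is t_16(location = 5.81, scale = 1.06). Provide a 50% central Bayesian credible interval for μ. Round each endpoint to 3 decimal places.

The t_16 distribution is symmetric; the 50% interval is 5.81 ± t·1.06 with t_{0.75,16} = 0.690.
Half-width: 0.690 × 1.06 = 0.732.
5.81 − 0.732 = 5.078; 5.81 + 0.732 = 6.542.

[5.078, 6.542]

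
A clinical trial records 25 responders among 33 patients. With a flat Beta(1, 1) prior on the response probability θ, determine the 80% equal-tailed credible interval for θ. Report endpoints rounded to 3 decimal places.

[0.646, 0.833]

Posterior: Beta(1+25, 1+8) = Beta(26, 9).
Equal-tailed 80% interval: the 0.1 and 0.9 quantiles of Beta(26, 9).
Posterior mean ≈ 0.743, SD ≈ 0.073; a Normal approximation gives roughly [0.650, 0.836].
Exact: F⁻¹(0.1) = 0.646; F⁻¹(0.9) = 0.833.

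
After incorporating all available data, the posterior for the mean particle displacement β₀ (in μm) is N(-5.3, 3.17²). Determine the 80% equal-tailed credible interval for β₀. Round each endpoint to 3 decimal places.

The posterior is symmetric, so the 80% equal-tailed interval is β₀ = -5.3 ± z·3.17 with z = 1.282.
Half-width: 1.282 × 3.17 = 4.063.
-5.3 − 4.063 = -9.363; -5.3 + 4.063 = -1.237.

[-9.363, -1.237]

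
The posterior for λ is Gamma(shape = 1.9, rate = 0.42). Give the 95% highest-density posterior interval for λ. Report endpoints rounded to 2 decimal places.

[0.07, 10.94]

The posterior is unimodal and skewed, so the HPD interval has equal density at both endpoints and is the shortest 95% interval.
Solving f(0.07) = f(10.94) with F(10.94) − F(0.07) = 0.95 gives [0.07, 10.94].
For comparison, the equal-tailed interval is [0.50, 12.85]; the HPD is narrower and shifted toward the mode.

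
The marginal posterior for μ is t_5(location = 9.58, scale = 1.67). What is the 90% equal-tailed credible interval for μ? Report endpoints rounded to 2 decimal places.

[6.21, 12.95]

The t_5 distribution is symmetric; the 90% interval is 9.58 ± t·1.67 with t_{0.95,5} = 2.015.
Half-width: 2.015 × 1.67 = 3.37.
9.58 − 3.37 = 6.21; 9.58 + 3.37 = 12.95.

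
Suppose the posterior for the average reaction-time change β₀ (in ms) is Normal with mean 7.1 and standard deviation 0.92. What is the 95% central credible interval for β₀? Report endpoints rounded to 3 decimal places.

[5.297, 8.903]

The posterior is symmetric, so the 95% equal-tailed interval is β₀ = 7.1 ± z·0.92 with z = 1.960.
Half-width: 1.960 × 0.92 = 1.803.
7.1 − 1.803 = 5.297; 7.1 + 1.803 = 8.903.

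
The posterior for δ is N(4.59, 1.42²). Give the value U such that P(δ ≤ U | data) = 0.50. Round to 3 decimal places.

4.590

Need U with P(δ ≤ U) = 0.50: U = 4.59 + z_{0.5}·1.42.
z = 0.000; U = 4.59 + 0.000 × 1.42 = 4.590.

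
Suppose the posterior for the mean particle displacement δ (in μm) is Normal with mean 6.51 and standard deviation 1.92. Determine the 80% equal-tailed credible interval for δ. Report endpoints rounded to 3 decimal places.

[4.049, 8.971]

The posterior is symmetric, so the 80% equal-tailed interval is δ = 6.51 ± z·1.92 with z = 1.282.
Half-width: 1.282 × 1.92 = 2.461.
6.51 − 2.461 = 4.049; 6.51 + 2.461 = 8.971.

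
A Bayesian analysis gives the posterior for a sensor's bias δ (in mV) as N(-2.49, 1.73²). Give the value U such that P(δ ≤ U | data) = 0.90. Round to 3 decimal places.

-0.273

Need U with P(δ ≤ U) = 0.90: U = -2.49 + z_{0.1}·1.73.
z = 1.282; U = -2.49 + 1.282 × 1.73 = -0.273.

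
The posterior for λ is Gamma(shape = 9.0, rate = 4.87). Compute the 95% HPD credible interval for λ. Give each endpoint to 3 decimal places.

The posterior is unimodal and skewed, so the HPD interval has equal density at both endpoints and is the shortest 95% interval.
Solving f(0.744) = f(3.075) with F(3.075) − F(0.744) = 0.95 gives [0.744, 3.075].
For comparison, the equal-tailed interval is [0.845, 3.237]; the HPD is narrower and shifted toward the mode.

[0.744, 3.075]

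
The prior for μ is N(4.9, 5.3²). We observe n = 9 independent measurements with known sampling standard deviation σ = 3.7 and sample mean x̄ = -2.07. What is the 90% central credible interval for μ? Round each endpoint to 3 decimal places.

Posterior precision = 1/5.3² + 9/3.7² = 0.0356 + 0.6574 = 0.6930, so posterior SD = 1.2012.
Posterior mean = (4.9/5.3² + 9·-2.07/3.7²) / 0.6930 = -1.7120.
Interval: -1.7120 ± 1.645 × 1.2012 → [-3.688, 0.264].

[-3.688, 0.264]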